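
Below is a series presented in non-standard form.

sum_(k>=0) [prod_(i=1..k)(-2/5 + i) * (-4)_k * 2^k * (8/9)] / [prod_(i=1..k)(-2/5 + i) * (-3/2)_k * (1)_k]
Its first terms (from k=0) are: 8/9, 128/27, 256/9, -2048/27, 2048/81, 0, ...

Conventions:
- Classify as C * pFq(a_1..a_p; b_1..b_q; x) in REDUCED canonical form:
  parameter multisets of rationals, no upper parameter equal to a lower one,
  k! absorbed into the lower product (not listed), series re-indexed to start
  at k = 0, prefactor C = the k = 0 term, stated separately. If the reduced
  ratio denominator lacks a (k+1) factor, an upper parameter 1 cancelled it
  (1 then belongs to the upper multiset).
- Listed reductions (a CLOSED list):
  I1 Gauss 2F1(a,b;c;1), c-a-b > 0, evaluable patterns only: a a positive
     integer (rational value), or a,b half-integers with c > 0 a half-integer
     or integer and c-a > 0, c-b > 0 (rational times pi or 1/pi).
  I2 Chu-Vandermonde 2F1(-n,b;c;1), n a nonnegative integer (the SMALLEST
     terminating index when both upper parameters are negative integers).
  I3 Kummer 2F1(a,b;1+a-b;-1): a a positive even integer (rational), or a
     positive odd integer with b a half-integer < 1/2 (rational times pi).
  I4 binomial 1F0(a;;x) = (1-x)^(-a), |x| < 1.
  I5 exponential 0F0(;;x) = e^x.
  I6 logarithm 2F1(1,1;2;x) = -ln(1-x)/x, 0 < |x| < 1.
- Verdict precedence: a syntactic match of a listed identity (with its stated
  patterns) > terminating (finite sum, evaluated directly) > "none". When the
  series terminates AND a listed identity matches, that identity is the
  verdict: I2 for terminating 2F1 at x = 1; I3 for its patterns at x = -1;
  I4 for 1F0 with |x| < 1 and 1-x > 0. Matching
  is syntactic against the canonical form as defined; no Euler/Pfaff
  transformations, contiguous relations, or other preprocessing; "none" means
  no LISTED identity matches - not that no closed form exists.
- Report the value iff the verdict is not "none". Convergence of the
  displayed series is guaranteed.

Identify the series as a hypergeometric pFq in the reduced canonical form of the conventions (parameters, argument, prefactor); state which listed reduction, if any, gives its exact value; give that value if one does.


At argument 2: a 1F1 with upper {-4}, lower {-3/2}, scaled by C = 8/9. Verdict: terminating (-4 upstairs). 5 nonzero terms in all; added directly. Sum: -1336/81.

The tell: t_0 being 8/9, the parameter 3/5 appears in both the upper and lower lists and cancels.
Ratio: r(k) = 2 * (k-4) / [(k-3/2) (k+1)] - rational in k. x = 2; t_0 = 8/9; negate the roots.


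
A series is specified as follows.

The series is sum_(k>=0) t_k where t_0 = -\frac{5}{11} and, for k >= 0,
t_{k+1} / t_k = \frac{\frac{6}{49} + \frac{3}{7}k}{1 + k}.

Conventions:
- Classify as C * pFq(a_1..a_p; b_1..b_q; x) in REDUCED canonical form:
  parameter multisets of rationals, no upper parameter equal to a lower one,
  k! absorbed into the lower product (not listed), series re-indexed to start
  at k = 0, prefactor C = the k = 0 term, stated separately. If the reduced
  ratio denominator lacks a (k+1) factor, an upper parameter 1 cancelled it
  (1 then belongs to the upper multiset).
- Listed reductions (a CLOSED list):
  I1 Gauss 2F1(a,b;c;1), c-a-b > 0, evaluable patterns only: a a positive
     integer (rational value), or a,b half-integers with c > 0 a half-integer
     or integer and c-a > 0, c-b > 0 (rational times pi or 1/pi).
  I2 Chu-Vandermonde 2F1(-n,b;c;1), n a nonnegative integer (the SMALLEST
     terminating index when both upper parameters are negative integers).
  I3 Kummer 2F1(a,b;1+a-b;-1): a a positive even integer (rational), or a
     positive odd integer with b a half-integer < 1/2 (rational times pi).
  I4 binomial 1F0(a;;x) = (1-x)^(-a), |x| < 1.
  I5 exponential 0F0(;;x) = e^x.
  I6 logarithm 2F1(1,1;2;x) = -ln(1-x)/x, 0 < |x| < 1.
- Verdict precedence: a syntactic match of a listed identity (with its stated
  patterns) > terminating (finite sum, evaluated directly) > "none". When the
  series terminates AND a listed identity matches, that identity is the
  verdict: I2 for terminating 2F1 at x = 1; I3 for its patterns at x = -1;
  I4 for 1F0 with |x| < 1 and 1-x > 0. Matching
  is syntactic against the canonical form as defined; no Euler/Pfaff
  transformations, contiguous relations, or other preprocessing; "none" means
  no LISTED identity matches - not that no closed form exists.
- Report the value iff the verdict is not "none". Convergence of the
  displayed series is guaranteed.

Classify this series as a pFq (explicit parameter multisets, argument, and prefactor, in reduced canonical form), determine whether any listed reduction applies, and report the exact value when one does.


Key observation: from the first term -\frac{5}{11}: factor the ratio over Q (prefactor -5/11): negated roots = parameters.
Consecutive-term ratio: r(k) = \frac{3}{7} * (k+\frac{2}{7}) / [(k+1)] - poly over poly, x = \frac{3}{7} from leading terms; C = -\frac{5}{11} at k = 0.

Canonical form: C = -\frac{5}{11} times 1F0 with upper {\frac{2}{7}}, lower {-}, x = \frac{3}{7}. Verdict: binomial (I4) matches (the 1F0 binomial series: exponent -2/7, x = \frac{3}{7}). Sum: \left(-\frac{5}{11}\right) \cdot \left(\frac{4}{7}\right)^{-\frac{2}{7}}.


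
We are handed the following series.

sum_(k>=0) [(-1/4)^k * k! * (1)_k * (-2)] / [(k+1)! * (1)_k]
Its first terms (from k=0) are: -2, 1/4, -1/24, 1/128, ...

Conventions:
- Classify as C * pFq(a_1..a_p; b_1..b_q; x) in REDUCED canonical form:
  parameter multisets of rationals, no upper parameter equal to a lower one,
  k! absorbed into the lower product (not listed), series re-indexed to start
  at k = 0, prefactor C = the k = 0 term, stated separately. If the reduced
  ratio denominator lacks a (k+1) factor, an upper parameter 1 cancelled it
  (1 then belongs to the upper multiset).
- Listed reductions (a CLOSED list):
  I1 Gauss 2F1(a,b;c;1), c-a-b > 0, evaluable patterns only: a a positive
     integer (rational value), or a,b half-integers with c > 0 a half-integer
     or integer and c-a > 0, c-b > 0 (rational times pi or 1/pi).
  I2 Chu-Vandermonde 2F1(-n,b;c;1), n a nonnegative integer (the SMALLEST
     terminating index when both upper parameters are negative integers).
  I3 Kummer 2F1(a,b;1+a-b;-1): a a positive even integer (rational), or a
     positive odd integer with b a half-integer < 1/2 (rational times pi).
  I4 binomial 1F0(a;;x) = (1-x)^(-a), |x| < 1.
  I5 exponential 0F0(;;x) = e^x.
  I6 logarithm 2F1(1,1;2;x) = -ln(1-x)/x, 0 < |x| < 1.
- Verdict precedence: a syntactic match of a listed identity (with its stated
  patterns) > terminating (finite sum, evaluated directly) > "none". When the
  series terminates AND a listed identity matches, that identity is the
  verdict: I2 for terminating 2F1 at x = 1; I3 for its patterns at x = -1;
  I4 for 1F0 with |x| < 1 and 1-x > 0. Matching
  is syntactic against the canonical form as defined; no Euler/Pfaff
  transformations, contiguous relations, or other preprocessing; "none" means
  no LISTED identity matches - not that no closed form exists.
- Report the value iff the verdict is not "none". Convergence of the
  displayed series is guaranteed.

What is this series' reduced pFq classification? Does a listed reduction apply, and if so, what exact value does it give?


At argument -1/4: a 2F1 with upper {1, 1}, lower {2}, scaled by C = -2. Verdict: logarithm (I6) fires (the logarithm: parameters (1,1;2), x = -1/4). Hence: (-8) * ln(5/4).

The tell: t_0 being -2, the factorial ratio (C = -2) (k+a-1)!/(a-1)! is a rising factorial (a)_k.
Term ratio: r(k) = (-1/4) * (k+1) (k+1) / [(k+2) (k+1)] - rational; roots negated = parameters, x = (-1/4), C = -2.


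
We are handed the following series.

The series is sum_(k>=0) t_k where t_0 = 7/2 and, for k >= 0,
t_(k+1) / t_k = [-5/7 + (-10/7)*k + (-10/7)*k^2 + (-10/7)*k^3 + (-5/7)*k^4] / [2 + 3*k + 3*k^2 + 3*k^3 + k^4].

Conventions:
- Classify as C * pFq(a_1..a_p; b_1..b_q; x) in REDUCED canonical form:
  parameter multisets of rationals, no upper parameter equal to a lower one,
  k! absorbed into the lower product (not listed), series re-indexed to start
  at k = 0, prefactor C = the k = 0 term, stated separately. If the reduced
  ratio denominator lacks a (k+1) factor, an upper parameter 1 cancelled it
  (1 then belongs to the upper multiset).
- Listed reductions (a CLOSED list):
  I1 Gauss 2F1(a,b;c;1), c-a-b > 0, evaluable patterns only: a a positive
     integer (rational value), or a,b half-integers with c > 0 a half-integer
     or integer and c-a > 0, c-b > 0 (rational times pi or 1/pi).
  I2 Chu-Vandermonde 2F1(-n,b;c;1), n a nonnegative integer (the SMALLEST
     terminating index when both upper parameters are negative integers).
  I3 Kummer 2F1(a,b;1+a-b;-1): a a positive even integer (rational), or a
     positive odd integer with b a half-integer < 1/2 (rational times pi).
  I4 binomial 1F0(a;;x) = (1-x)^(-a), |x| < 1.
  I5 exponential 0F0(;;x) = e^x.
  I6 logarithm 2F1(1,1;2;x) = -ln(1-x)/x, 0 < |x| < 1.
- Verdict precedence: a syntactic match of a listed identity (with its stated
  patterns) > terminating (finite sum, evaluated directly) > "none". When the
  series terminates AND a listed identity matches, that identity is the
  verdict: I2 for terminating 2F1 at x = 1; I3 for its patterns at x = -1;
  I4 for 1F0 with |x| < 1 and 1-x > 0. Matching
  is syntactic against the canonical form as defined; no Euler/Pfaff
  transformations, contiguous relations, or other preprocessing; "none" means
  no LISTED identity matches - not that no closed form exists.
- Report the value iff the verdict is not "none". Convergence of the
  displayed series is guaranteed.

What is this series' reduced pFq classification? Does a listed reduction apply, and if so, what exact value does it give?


The series (x = -5/7) is 2F1: upper {1, 1}, lower {2}, prefactor 7/2. Verdict: the I6 logarithm reduction matches (the logarithm: parameters (1,1;2), x = -5/7). Its exact value is (49/10) * ln(12/7).

The tell: from the first term 7/2: the ratio is unreduced: k^2 + 1 divides both sides (C = 7/2, x = -5/7).
Ratio: r(k) = (-5/7) * (k+1) (k+1) / [(k+2) (k+1)] ; factor over Q: parameters, x = (-5/7), and C = 7/2.


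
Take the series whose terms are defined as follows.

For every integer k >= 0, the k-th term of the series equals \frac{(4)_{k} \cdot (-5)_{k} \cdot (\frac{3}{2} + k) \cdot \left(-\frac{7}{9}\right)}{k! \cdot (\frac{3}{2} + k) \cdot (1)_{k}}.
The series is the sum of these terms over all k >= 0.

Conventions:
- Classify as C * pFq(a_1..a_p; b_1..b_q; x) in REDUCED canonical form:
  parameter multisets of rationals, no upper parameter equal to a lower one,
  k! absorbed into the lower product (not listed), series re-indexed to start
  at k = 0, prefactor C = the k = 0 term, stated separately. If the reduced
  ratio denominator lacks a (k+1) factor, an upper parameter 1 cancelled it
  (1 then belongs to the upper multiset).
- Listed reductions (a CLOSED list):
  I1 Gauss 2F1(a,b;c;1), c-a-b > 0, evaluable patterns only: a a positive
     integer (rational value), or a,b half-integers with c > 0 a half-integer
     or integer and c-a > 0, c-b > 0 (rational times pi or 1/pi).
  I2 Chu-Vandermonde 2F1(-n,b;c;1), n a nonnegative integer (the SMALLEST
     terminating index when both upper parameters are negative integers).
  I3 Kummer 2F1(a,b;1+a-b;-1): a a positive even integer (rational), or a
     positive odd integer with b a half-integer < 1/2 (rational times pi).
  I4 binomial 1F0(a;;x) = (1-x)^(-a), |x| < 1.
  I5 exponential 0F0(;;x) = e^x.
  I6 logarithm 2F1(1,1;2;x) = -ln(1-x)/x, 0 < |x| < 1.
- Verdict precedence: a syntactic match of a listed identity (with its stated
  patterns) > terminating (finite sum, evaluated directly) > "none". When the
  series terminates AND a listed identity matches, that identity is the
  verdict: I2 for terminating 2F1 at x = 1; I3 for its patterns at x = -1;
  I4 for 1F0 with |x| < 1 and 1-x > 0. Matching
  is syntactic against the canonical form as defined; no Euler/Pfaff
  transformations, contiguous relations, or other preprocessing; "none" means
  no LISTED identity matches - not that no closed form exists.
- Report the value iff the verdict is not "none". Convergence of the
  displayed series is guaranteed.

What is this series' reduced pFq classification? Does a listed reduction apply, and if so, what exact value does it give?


The series (x = 1) is 2F1: upper {-5, 4}, lower {1}, prefactor -\frac{7}{9}. Verdict: the Chu-Vandermonde identity I2 matches (terminating 2F1 at x = 1 with n = 5, b = 4, c = 1). Hence: 0.

First insight: t_0 being -\frac{7}{9}, the factor k + 3/2 cancels (top and bottom), leaving C = -7/9.
Step ratio: r(k) = 1 * (k-5) (k+4) / [(k+1) (k+1)] - rational; roots negated = parameters, x = 1, C = -\frac{7}{9}.


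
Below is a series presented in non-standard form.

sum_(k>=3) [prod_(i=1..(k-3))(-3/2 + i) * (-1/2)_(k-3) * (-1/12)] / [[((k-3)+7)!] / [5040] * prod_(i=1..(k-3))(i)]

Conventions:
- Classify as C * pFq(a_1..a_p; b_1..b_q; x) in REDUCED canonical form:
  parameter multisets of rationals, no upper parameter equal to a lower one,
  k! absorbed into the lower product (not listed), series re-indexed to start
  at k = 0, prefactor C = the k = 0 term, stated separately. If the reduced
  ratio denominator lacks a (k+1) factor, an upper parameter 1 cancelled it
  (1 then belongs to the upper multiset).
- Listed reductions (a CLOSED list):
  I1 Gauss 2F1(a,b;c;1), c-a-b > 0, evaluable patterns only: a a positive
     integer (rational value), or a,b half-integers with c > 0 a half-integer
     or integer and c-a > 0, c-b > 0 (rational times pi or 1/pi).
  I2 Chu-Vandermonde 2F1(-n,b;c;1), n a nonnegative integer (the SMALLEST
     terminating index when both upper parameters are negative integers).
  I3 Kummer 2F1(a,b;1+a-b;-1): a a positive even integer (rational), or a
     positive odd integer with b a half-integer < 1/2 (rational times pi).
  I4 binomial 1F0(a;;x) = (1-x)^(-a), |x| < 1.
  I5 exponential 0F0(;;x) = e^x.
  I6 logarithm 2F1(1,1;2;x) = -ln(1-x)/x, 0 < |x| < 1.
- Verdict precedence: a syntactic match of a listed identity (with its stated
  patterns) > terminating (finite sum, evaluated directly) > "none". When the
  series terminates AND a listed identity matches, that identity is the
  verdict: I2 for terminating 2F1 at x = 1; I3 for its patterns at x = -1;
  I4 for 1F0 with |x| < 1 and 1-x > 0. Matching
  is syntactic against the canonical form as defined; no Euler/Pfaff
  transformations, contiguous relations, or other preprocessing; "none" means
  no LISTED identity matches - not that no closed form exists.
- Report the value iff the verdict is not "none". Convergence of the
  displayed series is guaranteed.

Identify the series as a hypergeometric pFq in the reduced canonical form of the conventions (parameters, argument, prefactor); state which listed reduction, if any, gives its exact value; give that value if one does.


At argument 1: a 2F1 with upper {-1/2, -1/2}, lower {8}, scaled by C = -1/12. Verdict: Gauss's theorem I1 (half-integer case) fires (x = 1; upper {-1/2, -1/2} half-integers, c = 8 in the evaluable pattern). Value: (-33554432/124227675) / pi.

Key step: t_0 = -1/12 here, and the product of the first k integers (prefactor -1/12) is k!.
Ratio: r(k) = 1 * (k-1/2) (k-1/2) / [(k+8) (k+1)] - poly over poly, x = 1 from leading terms; C = -1/12 at k = 0.


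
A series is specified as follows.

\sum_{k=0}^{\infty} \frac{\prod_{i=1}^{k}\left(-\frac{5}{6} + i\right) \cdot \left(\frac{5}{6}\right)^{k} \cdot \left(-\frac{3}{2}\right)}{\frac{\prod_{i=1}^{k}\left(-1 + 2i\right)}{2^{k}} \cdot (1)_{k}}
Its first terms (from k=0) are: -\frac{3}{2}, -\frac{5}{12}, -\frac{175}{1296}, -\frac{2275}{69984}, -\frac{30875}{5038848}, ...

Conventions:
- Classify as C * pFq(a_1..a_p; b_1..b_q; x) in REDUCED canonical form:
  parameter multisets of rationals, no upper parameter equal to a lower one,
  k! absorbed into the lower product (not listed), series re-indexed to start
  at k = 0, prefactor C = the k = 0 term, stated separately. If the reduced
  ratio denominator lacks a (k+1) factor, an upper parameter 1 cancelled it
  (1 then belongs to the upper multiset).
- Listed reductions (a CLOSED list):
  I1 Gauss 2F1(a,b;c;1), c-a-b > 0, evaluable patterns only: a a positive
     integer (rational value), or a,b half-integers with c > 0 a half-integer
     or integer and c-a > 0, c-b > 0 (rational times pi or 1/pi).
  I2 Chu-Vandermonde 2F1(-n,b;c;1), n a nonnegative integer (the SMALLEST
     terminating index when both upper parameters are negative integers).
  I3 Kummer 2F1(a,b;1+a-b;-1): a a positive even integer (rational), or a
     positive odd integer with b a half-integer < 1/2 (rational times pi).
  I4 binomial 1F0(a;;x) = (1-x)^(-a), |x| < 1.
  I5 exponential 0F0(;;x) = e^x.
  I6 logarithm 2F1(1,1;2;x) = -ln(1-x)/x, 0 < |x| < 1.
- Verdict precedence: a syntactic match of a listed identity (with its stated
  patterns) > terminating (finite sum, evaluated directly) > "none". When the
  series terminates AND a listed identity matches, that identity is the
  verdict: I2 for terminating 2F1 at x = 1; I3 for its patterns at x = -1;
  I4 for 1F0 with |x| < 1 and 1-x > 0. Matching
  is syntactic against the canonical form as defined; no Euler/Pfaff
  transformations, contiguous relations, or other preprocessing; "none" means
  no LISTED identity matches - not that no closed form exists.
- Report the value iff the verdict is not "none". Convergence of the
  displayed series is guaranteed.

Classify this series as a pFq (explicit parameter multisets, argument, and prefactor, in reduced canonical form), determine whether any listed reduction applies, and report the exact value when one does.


x = \frac{5}{6} here; the reduced form reads 1F1, upper {\frac{1}{6}}, lower {\frac{1}{2}}, C = -\frac{3}{2}. Verdict: none - this 1F1 at x = \frac{5}{6} matches no listed pattern, and upper {\frac{1}{6}} holds no stopper.

The tell: t_0 being -\frac{3}{2}, the lower odd product (C = -3/2) is 2^k (1/2)_k.
Step ratio: r(k) = \frac{5}{6} * (k+\frac{1}{6}) / [(k+\frac{1}{2}) (k+1)] - poly over poly, x = \frac{5}{6} from leading terms; C = -\frac{3}{2} at k = 0.


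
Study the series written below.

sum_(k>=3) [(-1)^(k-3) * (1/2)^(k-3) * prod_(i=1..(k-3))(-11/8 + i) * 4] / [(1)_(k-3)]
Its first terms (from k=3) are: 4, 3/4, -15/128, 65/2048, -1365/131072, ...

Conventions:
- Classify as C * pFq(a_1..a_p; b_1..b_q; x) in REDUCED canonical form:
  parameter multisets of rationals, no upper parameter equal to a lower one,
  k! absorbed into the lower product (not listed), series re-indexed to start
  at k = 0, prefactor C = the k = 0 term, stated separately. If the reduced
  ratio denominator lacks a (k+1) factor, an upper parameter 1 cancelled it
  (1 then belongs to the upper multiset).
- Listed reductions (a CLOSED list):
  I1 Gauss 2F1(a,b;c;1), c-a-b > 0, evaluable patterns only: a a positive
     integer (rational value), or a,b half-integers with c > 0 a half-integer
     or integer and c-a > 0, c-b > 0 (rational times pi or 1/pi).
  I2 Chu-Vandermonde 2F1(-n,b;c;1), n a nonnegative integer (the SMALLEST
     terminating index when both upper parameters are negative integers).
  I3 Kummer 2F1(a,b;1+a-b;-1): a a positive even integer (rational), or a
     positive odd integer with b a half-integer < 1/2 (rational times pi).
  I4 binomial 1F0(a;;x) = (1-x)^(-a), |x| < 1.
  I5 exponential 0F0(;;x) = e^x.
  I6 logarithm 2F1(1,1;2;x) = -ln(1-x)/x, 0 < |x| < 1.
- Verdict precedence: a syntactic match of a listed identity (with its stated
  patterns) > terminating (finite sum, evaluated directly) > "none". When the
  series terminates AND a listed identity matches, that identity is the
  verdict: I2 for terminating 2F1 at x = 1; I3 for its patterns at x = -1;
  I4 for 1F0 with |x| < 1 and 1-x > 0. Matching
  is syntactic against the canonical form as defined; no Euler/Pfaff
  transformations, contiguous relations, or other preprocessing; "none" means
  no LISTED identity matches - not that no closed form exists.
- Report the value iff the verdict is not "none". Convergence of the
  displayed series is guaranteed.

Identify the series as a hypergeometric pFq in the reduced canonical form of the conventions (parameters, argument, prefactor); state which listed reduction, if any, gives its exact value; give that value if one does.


At argument -1/2: a 1F0 with upper {-3/8}, lower {-}, scaled by C = 4. Verdict: binomial (I4) applies (the 1F0 binomial series: exponent 3/8, x = -1/2). Exact value: 4 * (3/2)^(3/8).

The tell: t_0 = 4 here, and the (-1)^k factor (prefactor 4) folds into the argument's sign.
Consecutive-term ratio: r(k) = (-1/2) * (k-3/8) / [(k+1)] - rational in k. x = (-1/2); t_0 = 4; negate the roots.


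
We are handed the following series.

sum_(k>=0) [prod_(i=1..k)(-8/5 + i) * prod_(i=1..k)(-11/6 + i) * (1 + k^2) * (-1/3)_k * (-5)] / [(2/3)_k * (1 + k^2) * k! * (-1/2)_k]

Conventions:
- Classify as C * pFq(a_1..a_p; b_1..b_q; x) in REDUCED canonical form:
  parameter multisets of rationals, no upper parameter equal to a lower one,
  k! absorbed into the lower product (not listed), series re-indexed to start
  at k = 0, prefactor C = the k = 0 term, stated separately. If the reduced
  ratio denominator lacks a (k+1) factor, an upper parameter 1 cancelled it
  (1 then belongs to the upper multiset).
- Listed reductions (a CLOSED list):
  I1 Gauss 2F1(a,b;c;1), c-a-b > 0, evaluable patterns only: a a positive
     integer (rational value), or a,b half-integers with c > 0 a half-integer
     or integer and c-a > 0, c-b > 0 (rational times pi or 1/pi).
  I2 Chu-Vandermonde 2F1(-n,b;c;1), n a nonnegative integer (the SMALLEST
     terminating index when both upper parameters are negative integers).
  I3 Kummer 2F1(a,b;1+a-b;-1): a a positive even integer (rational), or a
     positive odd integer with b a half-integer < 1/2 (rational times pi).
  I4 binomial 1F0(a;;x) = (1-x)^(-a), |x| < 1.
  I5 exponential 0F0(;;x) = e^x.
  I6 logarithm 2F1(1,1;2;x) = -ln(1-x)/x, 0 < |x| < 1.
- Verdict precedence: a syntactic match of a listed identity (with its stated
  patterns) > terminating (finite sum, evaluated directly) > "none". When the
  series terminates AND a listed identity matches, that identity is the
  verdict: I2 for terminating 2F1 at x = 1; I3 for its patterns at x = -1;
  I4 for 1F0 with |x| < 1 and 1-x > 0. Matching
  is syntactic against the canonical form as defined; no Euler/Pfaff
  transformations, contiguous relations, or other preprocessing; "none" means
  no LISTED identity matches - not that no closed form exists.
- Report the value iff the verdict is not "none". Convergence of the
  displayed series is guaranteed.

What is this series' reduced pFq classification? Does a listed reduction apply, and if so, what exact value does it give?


Classification (C = -5): 3F2 with upper {-5/6, -3/5, -1/3}, lower {-1/2, 2/3}, argument x = 1. Verdict: none. No listed pattern accepts 3F2(-5/6, -3/5, -1/3; -1/2, 2/3; 1).

Key observation: t_0 = -5 here, and the running product (C = -5) telescopes to a rising factorial.
Step ratio: r(k) = 1 * (k-5/6) (k-3/5) (k-1/3) / [(k-1/2) (k+2/3) (k+1)] ; factor over Q: parameters, x = 1, and C = -5.


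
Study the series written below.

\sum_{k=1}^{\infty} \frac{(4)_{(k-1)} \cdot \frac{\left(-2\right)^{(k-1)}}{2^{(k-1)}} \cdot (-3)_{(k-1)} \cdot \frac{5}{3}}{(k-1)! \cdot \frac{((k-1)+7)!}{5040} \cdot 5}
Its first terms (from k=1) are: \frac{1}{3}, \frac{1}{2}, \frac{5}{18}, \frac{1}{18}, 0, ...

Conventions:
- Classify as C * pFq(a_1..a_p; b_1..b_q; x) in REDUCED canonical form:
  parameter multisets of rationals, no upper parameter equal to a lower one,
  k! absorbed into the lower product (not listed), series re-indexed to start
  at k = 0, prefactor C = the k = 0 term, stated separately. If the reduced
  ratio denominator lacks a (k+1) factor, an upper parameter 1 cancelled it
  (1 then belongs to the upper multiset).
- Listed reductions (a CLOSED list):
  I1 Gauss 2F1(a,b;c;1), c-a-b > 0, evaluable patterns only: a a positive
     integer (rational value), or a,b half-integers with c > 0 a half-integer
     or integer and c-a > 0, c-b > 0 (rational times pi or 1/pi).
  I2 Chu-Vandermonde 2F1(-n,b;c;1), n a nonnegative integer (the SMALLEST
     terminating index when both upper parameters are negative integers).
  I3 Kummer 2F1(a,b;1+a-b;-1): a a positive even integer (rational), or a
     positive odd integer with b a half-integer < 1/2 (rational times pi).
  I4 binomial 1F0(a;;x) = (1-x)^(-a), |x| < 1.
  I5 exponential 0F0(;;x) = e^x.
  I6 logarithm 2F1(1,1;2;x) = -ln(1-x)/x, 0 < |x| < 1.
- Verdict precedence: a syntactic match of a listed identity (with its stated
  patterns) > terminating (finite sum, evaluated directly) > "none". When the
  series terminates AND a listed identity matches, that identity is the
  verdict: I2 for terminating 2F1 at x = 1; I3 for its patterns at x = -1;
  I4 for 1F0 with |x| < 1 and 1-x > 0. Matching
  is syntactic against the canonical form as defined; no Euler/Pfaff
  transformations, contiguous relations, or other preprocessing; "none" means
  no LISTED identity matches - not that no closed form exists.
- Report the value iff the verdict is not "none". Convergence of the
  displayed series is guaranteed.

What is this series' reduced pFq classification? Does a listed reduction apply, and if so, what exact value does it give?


Key step: t_0 = \frac{1}{3} here, and the denominator's factorial ratio (C = 1/3) is a lower Pochhammer.
Consecutive-term ratio: r(k) = -1 * (k-3) (k+4) / [(k+8) (k+1)] - rational in k. x = -1; t_0 = \frac{1}{3}; negate the roots.

This is \frac{1}{3} * 2F1(-3, 4; 8; -1) in reduced canonical form. Verdict: Kummer (I3) applies (x = -1; c = 8 equals 1+a-b for upper {-3, 4}: listed pattern). Its exact value is \frac{7}{6}.


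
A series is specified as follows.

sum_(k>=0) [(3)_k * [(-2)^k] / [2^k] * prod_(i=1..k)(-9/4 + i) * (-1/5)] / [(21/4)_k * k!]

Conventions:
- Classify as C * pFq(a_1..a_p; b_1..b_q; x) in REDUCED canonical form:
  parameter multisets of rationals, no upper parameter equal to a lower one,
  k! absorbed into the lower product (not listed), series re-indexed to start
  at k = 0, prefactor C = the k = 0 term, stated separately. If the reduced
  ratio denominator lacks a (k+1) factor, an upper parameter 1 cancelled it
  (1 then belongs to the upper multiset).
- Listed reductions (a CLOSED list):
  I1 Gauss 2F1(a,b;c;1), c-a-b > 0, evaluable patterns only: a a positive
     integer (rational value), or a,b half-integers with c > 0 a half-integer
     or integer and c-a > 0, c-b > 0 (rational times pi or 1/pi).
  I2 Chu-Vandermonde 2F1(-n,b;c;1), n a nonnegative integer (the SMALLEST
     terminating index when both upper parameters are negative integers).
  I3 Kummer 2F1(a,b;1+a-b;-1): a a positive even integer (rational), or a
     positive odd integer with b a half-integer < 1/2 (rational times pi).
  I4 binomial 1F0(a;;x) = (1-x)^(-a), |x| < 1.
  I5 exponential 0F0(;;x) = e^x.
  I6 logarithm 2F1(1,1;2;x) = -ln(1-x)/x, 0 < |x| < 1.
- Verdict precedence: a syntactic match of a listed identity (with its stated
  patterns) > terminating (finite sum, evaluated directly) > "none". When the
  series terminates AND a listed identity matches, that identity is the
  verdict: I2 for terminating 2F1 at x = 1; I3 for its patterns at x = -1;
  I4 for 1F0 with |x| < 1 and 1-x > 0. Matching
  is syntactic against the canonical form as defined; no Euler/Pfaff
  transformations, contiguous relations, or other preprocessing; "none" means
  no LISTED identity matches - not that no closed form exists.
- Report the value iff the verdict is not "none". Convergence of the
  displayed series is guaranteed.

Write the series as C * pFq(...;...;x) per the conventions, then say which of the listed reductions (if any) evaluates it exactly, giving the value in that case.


This is -1/5 * 2F1(-5/4, 3; 21/4; -1) in reduced canonical form. Verdict: none (x = -1): each listed identity misses the multisets {-5/4, 3} ; {21/4}.

First insight: with t_0 = -1/5, the two k-th powers (prefactor -1/5) combine into one argument.
Ratio: r(k) = (-1) * (k-5/4) (k+3) / [(k+21/4) (k+1)] - rational in k, leading ratio (-1); with t_0 = -1/5, classification follows.


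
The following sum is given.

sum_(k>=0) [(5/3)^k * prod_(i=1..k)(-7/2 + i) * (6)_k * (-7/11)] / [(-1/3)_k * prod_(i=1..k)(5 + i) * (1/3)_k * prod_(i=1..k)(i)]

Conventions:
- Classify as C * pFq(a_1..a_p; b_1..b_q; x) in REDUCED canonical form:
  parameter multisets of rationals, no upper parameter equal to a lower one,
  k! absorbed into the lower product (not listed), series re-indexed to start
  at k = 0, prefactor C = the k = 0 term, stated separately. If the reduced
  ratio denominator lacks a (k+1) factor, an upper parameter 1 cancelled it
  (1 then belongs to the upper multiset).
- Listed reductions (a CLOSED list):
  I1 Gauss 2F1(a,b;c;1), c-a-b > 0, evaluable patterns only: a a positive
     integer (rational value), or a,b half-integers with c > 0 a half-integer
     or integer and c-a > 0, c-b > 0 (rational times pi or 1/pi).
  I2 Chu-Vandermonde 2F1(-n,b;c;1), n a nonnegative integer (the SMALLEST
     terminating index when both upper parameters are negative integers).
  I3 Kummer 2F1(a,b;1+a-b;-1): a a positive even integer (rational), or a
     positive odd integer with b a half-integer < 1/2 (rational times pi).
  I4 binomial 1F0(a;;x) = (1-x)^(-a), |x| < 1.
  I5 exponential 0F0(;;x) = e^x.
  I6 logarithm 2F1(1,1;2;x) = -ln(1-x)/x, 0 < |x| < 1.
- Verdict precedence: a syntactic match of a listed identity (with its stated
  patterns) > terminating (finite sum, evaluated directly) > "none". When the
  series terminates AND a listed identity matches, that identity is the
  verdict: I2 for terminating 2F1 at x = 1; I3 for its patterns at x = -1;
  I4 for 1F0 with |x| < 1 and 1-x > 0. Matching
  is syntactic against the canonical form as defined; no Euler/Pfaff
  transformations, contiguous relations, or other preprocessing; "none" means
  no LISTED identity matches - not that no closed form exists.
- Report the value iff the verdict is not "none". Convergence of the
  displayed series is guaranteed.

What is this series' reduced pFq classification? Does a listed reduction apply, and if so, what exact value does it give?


This is -7/11 * 1F2(-5/2; -1/3, 1/3; 5/3) in reduced canonical form. Verdict: no listed reduction: x = 5/3 and upper {-5/2} fail every I1-I6 pattern.

Key observation: t_0 = -7/11 here, and the lower running product (prefactor -7/11) is a rising factorial.
Ratio: r(k) = (5/3) * (k-5/2) / [(k-1/3) (k+1/3) (k+1)] ; factor over Q: parameters, x = (5/3), and C = -7/11.


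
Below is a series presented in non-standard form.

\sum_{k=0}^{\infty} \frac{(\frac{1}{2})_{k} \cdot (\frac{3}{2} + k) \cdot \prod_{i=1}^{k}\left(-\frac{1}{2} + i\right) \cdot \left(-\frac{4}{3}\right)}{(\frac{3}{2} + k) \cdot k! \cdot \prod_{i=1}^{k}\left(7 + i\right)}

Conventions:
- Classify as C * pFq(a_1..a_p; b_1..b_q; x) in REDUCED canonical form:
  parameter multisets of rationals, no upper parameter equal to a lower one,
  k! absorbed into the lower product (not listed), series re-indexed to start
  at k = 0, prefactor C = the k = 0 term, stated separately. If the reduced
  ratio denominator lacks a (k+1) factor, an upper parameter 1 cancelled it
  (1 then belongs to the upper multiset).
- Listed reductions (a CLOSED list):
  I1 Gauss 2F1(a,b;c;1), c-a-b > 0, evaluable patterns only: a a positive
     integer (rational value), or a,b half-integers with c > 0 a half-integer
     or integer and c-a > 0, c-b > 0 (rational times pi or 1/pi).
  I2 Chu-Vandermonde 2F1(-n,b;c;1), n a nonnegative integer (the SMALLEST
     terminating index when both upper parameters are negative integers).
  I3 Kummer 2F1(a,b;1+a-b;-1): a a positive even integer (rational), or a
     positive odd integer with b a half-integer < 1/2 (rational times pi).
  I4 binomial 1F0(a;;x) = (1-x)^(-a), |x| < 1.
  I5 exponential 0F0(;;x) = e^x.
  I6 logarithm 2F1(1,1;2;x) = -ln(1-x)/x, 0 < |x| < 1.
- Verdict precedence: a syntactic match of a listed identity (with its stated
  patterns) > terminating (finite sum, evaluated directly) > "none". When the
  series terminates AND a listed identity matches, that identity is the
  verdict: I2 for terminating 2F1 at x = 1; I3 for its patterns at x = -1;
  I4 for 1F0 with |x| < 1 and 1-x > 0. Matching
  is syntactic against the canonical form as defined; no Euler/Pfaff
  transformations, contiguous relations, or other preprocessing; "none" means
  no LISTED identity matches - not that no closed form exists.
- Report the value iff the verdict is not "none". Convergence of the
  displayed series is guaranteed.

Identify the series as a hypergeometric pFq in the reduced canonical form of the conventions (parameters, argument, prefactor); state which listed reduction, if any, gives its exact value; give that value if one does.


First insight: from the first term -\frac{4}{3}: k + 3/2 divides numerator and denominator alike; prefactor -4/3 after cancelling.
Adjacent-term ratio: r(k) = 1 * (k+\frac{1}{2}) (k+\frac{1}{2}) / [(k+8) (k+1)] - rational in k. x = 1; t_0 = -\frac{4}{3}; negate the roots.

Canonical form: C = -\frac{4}{3} times 2F1 with upper {\frac{1}{2}, \frac{1}{2}}, lower {8}, x = 1. Verdict: the half-integer Gauss pattern (I1) applies (x = 1; upper {\frac{1}{2}, \frac{1}{2}} half-integers, c = 8 in the evaluable pattern). Sum: \left(-\frac{16777216}{3864861}\right) / \pi.


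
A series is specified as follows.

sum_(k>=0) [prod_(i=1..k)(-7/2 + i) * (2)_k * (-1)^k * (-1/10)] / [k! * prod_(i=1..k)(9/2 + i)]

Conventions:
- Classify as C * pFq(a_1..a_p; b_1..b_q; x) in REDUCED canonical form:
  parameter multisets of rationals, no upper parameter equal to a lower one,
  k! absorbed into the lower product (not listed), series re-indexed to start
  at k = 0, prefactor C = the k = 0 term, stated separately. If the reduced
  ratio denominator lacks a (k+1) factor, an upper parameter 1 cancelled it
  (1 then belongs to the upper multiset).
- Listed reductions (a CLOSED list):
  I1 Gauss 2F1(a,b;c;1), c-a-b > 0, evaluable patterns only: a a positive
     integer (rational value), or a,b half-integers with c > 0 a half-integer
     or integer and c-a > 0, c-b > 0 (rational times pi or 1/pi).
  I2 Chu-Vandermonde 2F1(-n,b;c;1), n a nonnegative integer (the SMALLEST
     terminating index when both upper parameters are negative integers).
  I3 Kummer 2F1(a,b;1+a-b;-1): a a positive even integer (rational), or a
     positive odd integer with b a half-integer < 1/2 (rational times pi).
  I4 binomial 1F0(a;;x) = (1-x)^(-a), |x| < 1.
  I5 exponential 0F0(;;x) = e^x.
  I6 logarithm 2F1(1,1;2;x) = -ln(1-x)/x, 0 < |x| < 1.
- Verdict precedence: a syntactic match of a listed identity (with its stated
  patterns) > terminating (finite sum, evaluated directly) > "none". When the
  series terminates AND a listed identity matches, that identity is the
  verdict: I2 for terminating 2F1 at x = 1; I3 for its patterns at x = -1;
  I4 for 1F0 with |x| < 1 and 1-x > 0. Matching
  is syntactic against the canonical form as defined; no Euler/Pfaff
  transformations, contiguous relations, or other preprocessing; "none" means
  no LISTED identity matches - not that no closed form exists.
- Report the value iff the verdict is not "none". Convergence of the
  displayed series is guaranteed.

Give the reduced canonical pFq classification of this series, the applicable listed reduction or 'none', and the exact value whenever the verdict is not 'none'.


First insight: t_0 = -1/10 here, and the lower running product (C = -1/10, x = -1) is a rising factorial.
Adjacent-term ratio: r(k) = (-1) * (k-5/2) (k+2) / [(k+11/2) (k+1)] ; factor over Q: parameters, x = (-1), and C = -1/10.

Canonical form: C = -1/10 times 2F1 with upper {-5/2, 2}, lower {11/2}, x = -1. Verdict (x = -1): Kummer's theorem (I3) applies (x = -1; c = 11/2 equals 1+a-b for upper {-5/2, 2}: listed pattern). Exact value: -9/40.


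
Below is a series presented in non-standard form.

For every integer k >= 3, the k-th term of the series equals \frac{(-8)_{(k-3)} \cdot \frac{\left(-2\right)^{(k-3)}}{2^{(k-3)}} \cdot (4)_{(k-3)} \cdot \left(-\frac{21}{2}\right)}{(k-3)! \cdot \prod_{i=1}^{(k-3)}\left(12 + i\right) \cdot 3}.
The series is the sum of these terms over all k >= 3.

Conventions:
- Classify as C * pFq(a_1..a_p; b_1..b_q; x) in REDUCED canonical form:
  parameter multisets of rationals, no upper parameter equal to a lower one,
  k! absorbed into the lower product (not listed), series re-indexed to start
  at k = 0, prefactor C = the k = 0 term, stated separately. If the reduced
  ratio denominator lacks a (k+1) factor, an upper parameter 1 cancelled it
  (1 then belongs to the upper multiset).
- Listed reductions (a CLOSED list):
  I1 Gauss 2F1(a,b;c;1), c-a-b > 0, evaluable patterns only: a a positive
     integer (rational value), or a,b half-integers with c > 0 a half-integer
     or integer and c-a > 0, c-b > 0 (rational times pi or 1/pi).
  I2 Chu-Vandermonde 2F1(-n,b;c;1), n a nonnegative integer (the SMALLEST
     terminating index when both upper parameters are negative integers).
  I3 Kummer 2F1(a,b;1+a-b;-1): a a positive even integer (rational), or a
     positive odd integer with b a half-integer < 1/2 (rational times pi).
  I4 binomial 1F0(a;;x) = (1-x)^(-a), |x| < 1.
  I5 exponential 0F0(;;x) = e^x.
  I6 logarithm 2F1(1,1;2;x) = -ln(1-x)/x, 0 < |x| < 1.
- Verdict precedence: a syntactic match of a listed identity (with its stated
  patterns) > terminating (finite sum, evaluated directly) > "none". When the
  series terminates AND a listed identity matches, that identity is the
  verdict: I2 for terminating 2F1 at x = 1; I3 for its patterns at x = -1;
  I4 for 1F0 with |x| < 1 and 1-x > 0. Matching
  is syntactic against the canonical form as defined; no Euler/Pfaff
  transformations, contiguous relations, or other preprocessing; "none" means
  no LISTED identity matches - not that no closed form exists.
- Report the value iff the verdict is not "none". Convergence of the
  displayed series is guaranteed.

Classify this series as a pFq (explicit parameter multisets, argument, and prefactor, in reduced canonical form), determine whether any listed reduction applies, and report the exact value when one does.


The series (x = -1) is 2F1: upper {-8, 4}, lower {13}, prefactor -\frac{7}{2}. Verdict: Kummer's theorem (I3) fires (x = -1; c = 13 equals 1+a-b for upper {-8, 4}: listed pattern). Sum: -\frac{77}{2}.

Key observation: x = -1 and the constant factors (C = -7/2) combine into one prefactor.
Adjacent-term ratio: r(k) = -1 * (k-8) (k+4) / [(k+13) (k+1)] - poly over poly, x = -1 from leading terms; C = -\frac{7}{2} at k = 0.


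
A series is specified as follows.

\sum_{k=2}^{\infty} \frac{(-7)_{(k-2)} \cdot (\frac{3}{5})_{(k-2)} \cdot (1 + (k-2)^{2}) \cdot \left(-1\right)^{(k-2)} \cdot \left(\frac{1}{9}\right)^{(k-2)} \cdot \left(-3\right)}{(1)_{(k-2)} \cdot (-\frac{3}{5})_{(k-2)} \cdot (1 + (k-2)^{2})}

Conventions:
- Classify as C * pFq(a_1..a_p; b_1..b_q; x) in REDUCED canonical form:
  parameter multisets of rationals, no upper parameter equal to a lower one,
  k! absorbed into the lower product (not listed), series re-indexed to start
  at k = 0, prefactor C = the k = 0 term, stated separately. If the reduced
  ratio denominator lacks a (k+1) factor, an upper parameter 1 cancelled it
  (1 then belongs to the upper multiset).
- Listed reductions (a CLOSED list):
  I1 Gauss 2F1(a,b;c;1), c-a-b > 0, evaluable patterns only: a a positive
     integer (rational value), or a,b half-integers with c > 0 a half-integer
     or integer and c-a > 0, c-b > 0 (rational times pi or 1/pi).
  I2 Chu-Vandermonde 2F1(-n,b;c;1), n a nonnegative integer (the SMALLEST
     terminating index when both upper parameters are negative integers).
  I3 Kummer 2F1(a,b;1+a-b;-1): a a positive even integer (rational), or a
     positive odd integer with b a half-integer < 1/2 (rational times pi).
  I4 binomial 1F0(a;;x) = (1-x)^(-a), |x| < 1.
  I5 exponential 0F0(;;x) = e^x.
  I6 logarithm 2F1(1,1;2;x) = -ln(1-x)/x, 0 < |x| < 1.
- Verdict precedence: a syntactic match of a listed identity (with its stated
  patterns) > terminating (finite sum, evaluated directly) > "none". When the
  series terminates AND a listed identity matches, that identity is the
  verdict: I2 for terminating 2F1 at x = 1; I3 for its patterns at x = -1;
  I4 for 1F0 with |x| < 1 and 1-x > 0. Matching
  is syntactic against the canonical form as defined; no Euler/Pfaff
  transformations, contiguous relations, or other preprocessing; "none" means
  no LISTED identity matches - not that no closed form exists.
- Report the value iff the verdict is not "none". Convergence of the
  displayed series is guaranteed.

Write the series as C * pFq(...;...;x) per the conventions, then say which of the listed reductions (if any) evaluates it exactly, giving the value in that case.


At argument -\frac{1}{9}: a 2F1 with upper {-7, \frac{3}{5}}, lower {-\frac{3}{5}}, scaled by C = -3. Verdict: terminating. (-7)_k vanishes past k = 7, leaving a 8-term sum, computed directly. Value: \frac{3317911018}{894415203}.

Structural cue: t_0 = -3 here, and (1)_k (C = -3) is k! itself.
Term ratio: r(k) = -\frac{1}{9} * (k-7) (k+\frac{3}{5}) / [(k-\frac{3}{5}) (k+1)] - poly over poly, x = -\frac{1}{9} from leading terms; C = -3 at k = 0.
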